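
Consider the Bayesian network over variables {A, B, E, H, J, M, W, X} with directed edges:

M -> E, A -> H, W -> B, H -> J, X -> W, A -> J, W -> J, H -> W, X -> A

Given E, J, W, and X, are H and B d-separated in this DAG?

Yes — H and B are d-separated given {E, J, W, X}.

Enumerating the 5 paths from H to B and testing each for blocking by {E, J, W, X}:
Path 1: H ← A → J ← W → B
  W is a fork here and W is conditioned on, so the path is blocked at W.
Path 2: H ← A ← X → W → B
  X is a fork here and X is conditioned on, so the path is blocked at X.
Path 3: H → W → B
  W is a chain here and W is conditioned on, so the path is blocked at W.
Path 4: H → J ← A ← X → W → B
  X is a fork here and X is conditioned on, so the path is blocked at X.
Path 5: H → J ← W → B
  W is a fork here and W is conditioned on, so the path is blocked at W.
Since every path is blocked, d-separation holds.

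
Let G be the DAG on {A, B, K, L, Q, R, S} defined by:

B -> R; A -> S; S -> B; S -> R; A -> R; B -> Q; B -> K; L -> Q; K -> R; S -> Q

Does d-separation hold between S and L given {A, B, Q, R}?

We examine all 6 paths between S and L:
Path 1: S → B → Q ← L
  B is a chain here and B is conditioned on, so the path is blocked at B.
Path 2: S → R ← B → Q ← L
  B is a fork here and B is conditioned on, so the path is blocked at B.
Path 3: S → R ← K ← B → Q ← L
  B is a fork here and B is conditioned on, so the path is blocked at B.
Path 4: S → Q ← L
  Q is a collider and Q is conditioned on, which opens it — no node blocks this path, so it is active.
Path 5: S ← A → R ← B → Q ← L
  A is a fork here and A is conditioned on, so the path is blocked at A.
Path 6: S ← A → R ← K ← B → Q ← L
  A is a fork here and A is conditioned on, so the path is blocked at A.
At least one path is unblocked, so d-separation fails.

No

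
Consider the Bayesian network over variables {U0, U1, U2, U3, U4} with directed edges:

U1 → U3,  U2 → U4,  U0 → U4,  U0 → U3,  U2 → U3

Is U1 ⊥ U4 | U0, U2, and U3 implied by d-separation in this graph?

Yes

There are 2 undirected paths between U1 and U4; checking each against the conditioning set {U0, U2, U3}:
Path 1: U1 → U3 ← U0 → U4
  U0 is a fork here and U0 is conditioned on, so the path is blocked at U0.
Path 2: U1 → U3 ← U2 → U4
  U2 is a fork here and U2 is conditioned on, so the path is blocked at U2.
Every path is blocked, so U1 and U4 are d-separated given {U0, U2, U3}.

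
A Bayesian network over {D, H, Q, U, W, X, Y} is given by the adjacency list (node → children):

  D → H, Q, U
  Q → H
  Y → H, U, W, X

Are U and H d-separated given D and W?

Enumerating the 3 paths from U to H and testing each for blocking by {D, W}:
Path 1: U ← D → Q → H
  D is a fork here and D is conditioned on, so the path is blocked at D.
Path 2: U ← D → H
  D is a fork here and D is conditioned on, so the path is blocked at D.
Path 3: U ← Y → H
  Y is a fork and Y is not conditioned on — no node blocks this path, so it is active.
Since the path U ← Y → H is active, U and H are not d-separated given {D, W}.

No — U and H are not d-separated given {D, W}.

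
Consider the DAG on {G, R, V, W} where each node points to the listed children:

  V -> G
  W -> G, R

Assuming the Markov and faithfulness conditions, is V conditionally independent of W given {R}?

The only undirected path from V to W is:
Path 1: V → G ← W
  G is a collider here and neither G nor any of its descendants is conditioned on, so the collider stays closed — the path is blocked at G.
All paths are blocked; V ⊥ W | {R} holds.

Yes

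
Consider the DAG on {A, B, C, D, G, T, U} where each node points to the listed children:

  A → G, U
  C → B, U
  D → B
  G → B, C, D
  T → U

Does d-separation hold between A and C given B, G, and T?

Yes

We examine all 4 paths between A and C:
Path 1: A → G → B ← C
  G is a chain here and G is conditioned on, so the path is blocked at G.
Path 2: A → G → D → B ← C
  G is a chain here and G is conditioned on, so the path is blocked at G.
Path 3: A → G → C
  G is a chain here and G is conditioned on, so the path is blocked at G.
Path 4: A → U ← C
  U is a collider here and neither U nor any of its descendants is conditioned on, so the collider stays closed — the path is blocked at U.
All paths are blocked; A ⊥ C | {B, G, T} holds.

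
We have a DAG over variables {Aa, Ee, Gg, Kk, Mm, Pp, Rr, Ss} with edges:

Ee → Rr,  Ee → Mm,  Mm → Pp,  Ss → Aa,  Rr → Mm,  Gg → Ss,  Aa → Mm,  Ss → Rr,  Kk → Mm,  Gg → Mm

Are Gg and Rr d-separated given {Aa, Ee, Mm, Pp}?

6 paths connect Gg and Rr; each must be blocked for d-separation to hold:
Path 1: Gg → Mm ← Rr
  Mm is a collider and Mm is conditioned on, which opens it — no node blocks this path, so it is active.
Path 2: Gg → Mm ← Aa ← Ss → Rr
  Aa is a chain here and Aa is conditioned on, so the path is blocked at Aa.
Path 3: Gg → Mm ← Ee → Rr
  Ee is a fork here and Ee is conditioned on, so the path is blocked at Ee.
Path 4: Gg → Ss → Rr
  Ss is a chain and Ss is not conditioned on — no node blocks this path, so it is active.
Path 5: Gg → Ss → Aa → Mm ← Rr
  Aa is a chain here and Aa is conditioned on, so the path is blocked at Aa.
Path 6: Gg → Ss → Aa → Mm ← Ee → Rr
  Aa is a chain here and Aa is conditioned on, so the path is blocked at Aa.
Because an active path exists, Gg and Rr are not d-separated.

No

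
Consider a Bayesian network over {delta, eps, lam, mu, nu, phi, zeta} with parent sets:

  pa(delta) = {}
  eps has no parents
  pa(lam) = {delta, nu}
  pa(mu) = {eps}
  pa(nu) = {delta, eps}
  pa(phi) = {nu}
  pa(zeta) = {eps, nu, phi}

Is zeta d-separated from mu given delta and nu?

We examine all 3 paths between zeta and mu:
Path 1: zeta ← phi ← nu ← eps → mu
  nu is a chain here and nu is conditioned on, so the path is blocked at nu.
Path 2: zeta ← nu ← eps → mu
  nu is a chain here and nu is conditioned on, so the path is blocked at nu.
Path 3: zeta ← eps → mu
  eps is a fork and eps is not conditioned on — no node blocks this path, so it is active.
Because an active path exists, zeta and mu are not d-separated.

No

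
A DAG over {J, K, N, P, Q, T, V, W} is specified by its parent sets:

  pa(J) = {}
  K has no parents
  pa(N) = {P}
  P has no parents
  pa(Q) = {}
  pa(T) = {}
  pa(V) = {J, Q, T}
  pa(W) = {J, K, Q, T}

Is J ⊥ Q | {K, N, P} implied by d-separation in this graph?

Yes

We examine all 4 paths between J and Q:
Path 1: J → V ← T → W ← Q
  V is a collider here and neither V nor any of its descendants is conditioned on, so the collider stays closed — the path is blocked at V.
Path 2: J → V ← Q
  V is a collider here and neither V nor any of its descendants is conditioned on, so the collider stays closed — the path is blocked at V.
Path 3: J → W ← T → V ← Q
  W is a collider here and neither W nor any of its descendants is conditioned on, so the collider stays closed — the path is blocked at W.
Path 4: J → W ← Q
  W is a collider here and neither W nor any of its descendants is conditioned on, so the collider stays closed — the path is blocked at W.
All paths are blocked; J ⊥ Q | {K, N, P} holds.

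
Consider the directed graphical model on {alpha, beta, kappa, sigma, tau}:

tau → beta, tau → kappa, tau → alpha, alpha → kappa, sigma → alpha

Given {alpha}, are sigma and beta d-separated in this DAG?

No

There are 2 undirected paths between sigma and beta; checking each against the conditioning set {alpha}:
Path 1: sigma → alpha → kappa ← tau → beta
  alpha is a chain here and alpha is conditioned on, so the path is blocked at alpha.
Path 2: sigma → alpha ← tau → beta
  alpha is a collider and alpha is conditioned on, which opens it; tau is a fork and tau is not conditioned on — no node blocks this path, so it is active.
At least one path is unblocked, so d-separation fails.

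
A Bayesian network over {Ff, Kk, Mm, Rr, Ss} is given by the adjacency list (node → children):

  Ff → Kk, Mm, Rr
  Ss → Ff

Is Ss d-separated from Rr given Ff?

Yes

The only undirected path from Ss to Rr is:
  1. Ss → Ff → Rr — Ff:chain[blocks] ⇒ blocked
All paths are blocked; Ss ⊥ Rr | {Ff} holds.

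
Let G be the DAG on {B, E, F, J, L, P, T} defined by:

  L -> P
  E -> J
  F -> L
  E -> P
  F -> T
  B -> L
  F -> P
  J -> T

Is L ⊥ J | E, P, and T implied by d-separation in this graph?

No

4 paths connect L and J; each must be blocked for d-separation to hold:
Path 1: L ← F → T ← J
  F is a fork and F is not conditioned on; T is a collider and T is conditioned on, which opens it — no node blocks this path, so it is active.
Path 2: L ← F → P ← E → J
  E is a fork here and E is conditioned on, so the path is blocked at E.
Path 3: L → P ← F → T ← J
  P is a collider and P is conditioned on, which opens it; F is a fork and F is not conditioned on; T is a collider and T is conditioned on, which opens it — no node blocks this path, so it is active.
Path 4: L → P ← E → J
  E is a fork here and E is conditioned on, so the path is blocked at E.
At least one path is unblocked, so d-separation fails.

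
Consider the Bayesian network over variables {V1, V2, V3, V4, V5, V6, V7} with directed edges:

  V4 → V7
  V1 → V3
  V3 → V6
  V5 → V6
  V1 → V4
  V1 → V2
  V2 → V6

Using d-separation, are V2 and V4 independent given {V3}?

2 paths connect V2 and V4; each must be blocked for d-separation to hold:
Path 1: V2 ← V1 → V4
  V1 is a fork and V1 is not conditioned on — no node blocks this path, so it is active.
Path 2: V2 → V6 ← V3 ← V1 → V4
  V6 is a collider here and neither V6 nor any of its descendants is conditioned on, so the collider stays closed — the path is blocked at V6.
Because an active path exists, V2 and V4 are not d-separated.

No — V2 and V4 are not d-separated given {V3}.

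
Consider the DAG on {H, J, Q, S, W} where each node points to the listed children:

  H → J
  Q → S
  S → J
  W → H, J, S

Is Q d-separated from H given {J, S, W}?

Yes — Q and H are d-separated given {J, S, W}.

We examine all 4 paths between Q and H:
  1. Q → S → J ← W → H — S:chain[blocks]; J:collider[open]; W:fork[blocks] ⇒ blocked
  2. Q → S → J ← H — S:chain[blocks]; J:collider[open] ⇒ blocked
  3. Q → S ← W → J ← H — S:collider[open]; W:fork[blocks]; J:collider[open] ⇒ blocked
  4. Q → S ← W → H — S:collider[open]; W:fork[blocks] ⇒ blocked
All paths are blocked; Q ⊥ H | {J, S, W} holds.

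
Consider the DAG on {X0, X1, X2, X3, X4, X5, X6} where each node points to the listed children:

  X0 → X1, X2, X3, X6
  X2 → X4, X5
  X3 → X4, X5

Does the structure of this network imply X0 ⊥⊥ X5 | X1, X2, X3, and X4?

Yes

4 paths connect X0 and X5; each must be blocked for d-separation to hold:
  1. X0 → X2 → X5 — X2:chain[blocks] ⇒ blocked
  2. X0 → X2 → X4 ← X3 → X5 — X2:chain[blocks]; X4:collider[open]; X3:fork[blocks] ⇒ blocked
  3. X0 → X3 → X5 — X3:chain[blocks] ⇒ blocked
  4. X0 → X3 → X4 ← X2 → X5 — X3:chain[blocks]; X4:collider[open]; X2:fork[blocks] ⇒ blocked
All paths are blocked; X0 ⊥ X5 | {X1, X2, X3, X4} holds.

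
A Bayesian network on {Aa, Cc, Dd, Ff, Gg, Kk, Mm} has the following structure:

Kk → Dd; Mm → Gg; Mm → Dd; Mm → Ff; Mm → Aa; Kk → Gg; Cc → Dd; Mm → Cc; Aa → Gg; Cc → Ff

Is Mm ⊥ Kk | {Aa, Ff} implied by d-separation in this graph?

Yes

Enumerating the 5 paths from Mm to Kk and testing each for blocking by {Aa, Ff}:
Path 1: Mm → Gg ← Kk
  Gg is a collider here and neither Gg nor any of its descendants is conditioned on, so the collider stays closed — the path is blocked at Gg.
Path 2: Mm → Aa → Gg ← Kk
  Aa is a chain here and Aa is conditioned on, so the path is blocked at Aa.
Path 3: Mm → Ff ← Cc → Dd ← Kk
  Dd is a collider here and neither Dd nor any of its descendants is conditioned on, so the collider stays closed — the path is blocked at Dd.
Path 4: Mm → Cc → Dd ← Kk
  Dd is a collider here and neither Dd nor any of its descendants is conditioned on, so the collider stays closed — the path is blocked at Dd.
Path 5: Mm → Dd ← Kk
  Dd is a collider here and neither Dd nor any of its descendants is conditioned on, so the collider stays closed — the path is blocked at Dd.
Since every path is blocked, d-separation holds.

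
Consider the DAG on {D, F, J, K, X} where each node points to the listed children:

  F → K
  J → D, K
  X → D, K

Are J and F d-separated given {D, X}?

Enumerating the 2 paths from J to F and testing each for blocking by {D, X}:
  1. J → K ← F — K:collider[blocks] ⇒ blocked
  2. J → D ← X → K ← F — D:collider[open]; X:fork[blocks]; K:collider[blocks] ⇒ blocked
All paths are blocked; J ⊥ F | {D, X} holds.

Yes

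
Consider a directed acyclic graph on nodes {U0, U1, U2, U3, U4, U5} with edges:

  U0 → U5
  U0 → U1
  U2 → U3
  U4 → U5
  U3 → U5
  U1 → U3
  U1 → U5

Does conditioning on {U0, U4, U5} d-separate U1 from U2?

3 paths connect U1 and U2; each must be blocked for d-separation to hold:
Path 1: U1 → U5 ← U3 ← U2
  U5 is a collider and U5 is conditioned on, which opens it; U3 is a chain and U3 is not conditioned on — no node blocks this path, so it is active.
Path 2: U1 ← U0 → U5 ← U3 ← U2
  U0 is a fork here and U0 is conditioned on, so the path is blocked at U0.
Path 3: U1 → U3 ← U2
  U3 is a collider and its descendant U5 is conditioned on, which opens it — no node blocks this path, so it is active.
Because an active path exists, U1 and U2 are not d-separated.

No — U1 and U2 are not d-separated given {U0, U4, U5}.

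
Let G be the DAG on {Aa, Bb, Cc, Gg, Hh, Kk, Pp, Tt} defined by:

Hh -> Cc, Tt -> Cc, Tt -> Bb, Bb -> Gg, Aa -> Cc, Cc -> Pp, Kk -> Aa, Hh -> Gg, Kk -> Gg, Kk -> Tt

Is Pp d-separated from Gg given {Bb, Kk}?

No — Pp and Gg are not d-separated given {Bb, Kk}.

There are 5 undirected paths between Pp and Gg; checking each against the conditioning set {Bb, Kk}:
  1. Pp ← Cc ← Aa ← Kk → Tt → Bb → Gg — Cc:chain[open]; Aa:chain[open]; Kk:fork[blocks]; Tt:chain[open]; Bb:chain[blocks] ⇒ blocked
  2. Pp ← Cc ← Aa ← Kk → Gg — Cc:chain[open]; Aa:chain[open]; Kk:fork[blocks] ⇒ blocked
  3. Pp ← Cc ← Tt ← Kk → Gg — Cc:chain[open]; Tt:chain[open]; Kk:fork[blocks] ⇒ blocked
  4. Pp ← Cc ← Tt → Bb → Gg — Cc:chain[open]; Tt:fork[open]; Bb:chain[blocks] ⇒ blocked
  5. Pp ← Cc ← Hh → Gg — Cc:chain[open]; Hh:fork[open] ⇒ active
Since the path Pp ← Cc ← Hh → Gg is active, Pp and Gg are not d-separated given {Bb, Kk}.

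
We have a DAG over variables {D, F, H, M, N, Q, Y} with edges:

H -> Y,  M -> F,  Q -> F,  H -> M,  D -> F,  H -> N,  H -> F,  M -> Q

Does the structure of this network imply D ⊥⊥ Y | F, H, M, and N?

Yes

3 paths connect D and Y; each must be blocked for d-separation to hold:
Path 1: D → F ← H → Y
  H is a fork here and H is conditioned on, so the path is blocked at H.
Path 2: D → F ← Q ← M ← H → Y
  M is a chain here and M is conditioned on, so the path is blocked at M.
Path 3: D → F ← M ← H → Y
  M is a chain here and M is conditioned on, so the path is blocked at M.
Since every path is blocked, d-separation holds.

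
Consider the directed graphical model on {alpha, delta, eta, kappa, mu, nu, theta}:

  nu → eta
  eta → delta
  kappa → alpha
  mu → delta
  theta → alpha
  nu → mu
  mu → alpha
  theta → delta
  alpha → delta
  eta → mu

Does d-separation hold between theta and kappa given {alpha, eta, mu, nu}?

5 paths connect theta and kappa; each must be blocked for d-separation to hold:
Path 1: theta → delta ← eta ← nu → mu → alpha ← kappa
  delta is a collider here and neither delta nor any of its descendants is conditioned on, so the collider stays closed — the path is blocked at delta.
Path 2: theta → delta ← eta → mu → alpha ← kappa
  delta is a collider here and neither delta nor any of its descendants is conditioned on, so the collider stays closed — the path is blocked at delta.
Path 3: theta → delta ← alpha ← kappa
  delta is a collider here and neither delta nor any of its descendants is conditioned on, so the collider stays closed — the path is blocked at delta.
Path 4: theta → delta ← mu → alpha ← kappa
  delta is a collider here and neither delta nor any of its descendants is conditioned on, so the collider stays closed — the path is blocked at delta.
Path 5: theta → alpha ← kappa
  alpha is a collider and alpha is conditioned on, which opens it — no node blocks this path, so it is active.
Since the path theta → alpha ← kappa is active, theta and kappa are not d-separated given {alpha, eta, mu, nu}.

No — theta and kappa are not d-separated given {alpha, eta, mu, nu}.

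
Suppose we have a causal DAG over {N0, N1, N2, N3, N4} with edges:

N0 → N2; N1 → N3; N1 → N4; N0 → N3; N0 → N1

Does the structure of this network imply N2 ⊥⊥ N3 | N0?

We examine all 2 paths between N2 and N3:
Path 1: N2 ← N0 → N1 → N3
  N0 is a fork here and N0 is conditioned on, so the path is blocked at N0.
Path 2: N2 ← N0 → N3
  N0 is a fork here and N0 is conditioned on, so the path is blocked at N0.
Since every path is blocked, d-separation holds.

Yes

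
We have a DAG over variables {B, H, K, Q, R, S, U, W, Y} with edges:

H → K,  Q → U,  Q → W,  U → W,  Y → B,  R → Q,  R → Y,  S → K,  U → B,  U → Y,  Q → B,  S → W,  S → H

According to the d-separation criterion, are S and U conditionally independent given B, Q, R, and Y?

Enumerating the 6 paths from S to U and testing each for blocking by {B, Q, R, Y}:
Path 1: S → W ← Q ← R → Y ← U
  W is a collider here and neither W nor any of its descendants is conditioned on, so the collider stays closed — the path is blocked at W.
Path 2: S → W ← Q ← R → Y → B ← U
  W is a collider here and neither W nor any of its descendants is conditioned on, so the collider stays closed — the path is blocked at W.
Path 3: S → W ← Q → U
  W is a collider here and neither W nor any of its descendants is conditioned on, so the collider stays closed — the path is blocked at W.
Path 4: S → W ← Q → B ← Y ← U
  W is a collider here and neither W nor any of its descendants is conditioned on, so the collider stays closed — the path is blocked at W.
Path 5: S → W ← Q → B ← U
  W is a collider here and neither W nor any of its descendants is conditioned on, so the collider stays closed — the path is blocked at W.
Path 6: S → W ← U
  W is a collider here and neither W nor any of its descendants is conditioned on, so the collider stays closed — the path is blocked at W.
Every path is blocked, so S and U are d-separated given {B, Q, R, Y}.

Yes — S and U are d-separated given {B, Q, R, Y}.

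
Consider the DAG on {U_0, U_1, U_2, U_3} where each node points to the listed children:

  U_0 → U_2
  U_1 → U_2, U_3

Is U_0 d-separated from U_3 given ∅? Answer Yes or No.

There is one path between U_0 and U_3:
Path 1: U_0 → U_2 ← U_1 → U_3
  U_2 is a collider here and neither U_2 nor any of its descendants is conditioned on, so the collider stays closed — the path is blocked at U_2.
Since every path is blocked, d-separation holds.

Yes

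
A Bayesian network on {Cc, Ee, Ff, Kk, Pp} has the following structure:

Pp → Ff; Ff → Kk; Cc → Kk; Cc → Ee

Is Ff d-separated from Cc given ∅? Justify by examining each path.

Only one path connects Ff and Cc:
Path 1: Ff → Kk ← Cc
  Kk is a collider here and neither Kk nor any of its descendants is conditioned on, so the collider stays closed — the path is blocked at Kk.
All paths are blocked; Ff ⊥ Cc | ∅ holds.

Yes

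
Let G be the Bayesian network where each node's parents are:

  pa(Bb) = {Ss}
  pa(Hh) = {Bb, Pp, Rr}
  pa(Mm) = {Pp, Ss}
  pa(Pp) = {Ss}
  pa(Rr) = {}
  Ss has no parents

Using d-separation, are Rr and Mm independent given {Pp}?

Yes — Rr and Mm are d-separated given {Pp}.

There are 4 undirected paths between Rr and Mm; checking each against the conditioning set {Pp}:
  1. Rr → Hh ← Bb ← Ss → Mm — Hh:collider[blocks]; Bb:chain[open]; Ss:fork[open] ⇒ blocked
  2. Rr → Hh ← Bb ← Ss → Pp → Mm — Hh:collider[blocks]; Bb:chain[open]; Ss:fork[open]; Pp:chain[blocks] ⇒ blocked
  3. Rr → Hh ← Pp → Mm — Hh:collider[blocks]; Pp:fork[blocks] ⇒ blocked
  4. Rr → Hh ← Pp ← Ss → Mm — Hh:collider[blocks]; Pp:chain[blocks]; Ss:fork[open] ⇒ blocked
Every path is blocked, so Rr and Mm are d-separated given {Pp}.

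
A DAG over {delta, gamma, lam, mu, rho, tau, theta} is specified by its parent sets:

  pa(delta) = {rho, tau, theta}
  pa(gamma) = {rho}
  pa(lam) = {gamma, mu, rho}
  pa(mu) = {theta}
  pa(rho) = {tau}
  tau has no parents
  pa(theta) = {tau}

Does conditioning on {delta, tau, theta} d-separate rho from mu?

6 paths connect rho and mu; each must be blocked for d-separation to hold:
Path 1: rho → gamma → lam ← mu
  lam is a collider here and neither lam nor any of its descendants is conditioned on, so the collider stays closed — the path is blocked at lam.
Path 2: rho ← tau → delta ← theta → mu
  tau is a fork here and tau is conditioned on, so the path is blocked at tau.
Path 3: rho ← tau → theta → mu
  tau is a fork here and tau is conditioned on, so the path is blocked at tau.
Path 4: rho → lam ← mu
  lam is a collider here and neither lam nor any of its descendants is conditioned on, so the collider stays closed — the path is blocked at lam.
Path 5: rho → delta ← tau → theta → mu
  tau is a fork here and tau is conditioned on, so the path is blocked at tau.
Path 6: rho → delta ← theta → mu
  theta is a fork here and theta is conditioned on, so the path is blocked at theta.
All paths are blocked; rho ⊥ mu | {delta, tau, theta} holds.

Yes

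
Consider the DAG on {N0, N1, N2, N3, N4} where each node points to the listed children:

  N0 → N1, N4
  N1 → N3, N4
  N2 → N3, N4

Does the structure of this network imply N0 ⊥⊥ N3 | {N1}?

4 paths connect N0 and N3; each must be blocked for d-separation to hold:
Path 1: N0 → N4 ← N2 → N3
  N4 is a collider here and neither N4 nor any of its descendants is conditioned on, so the collider stays closed — the path is blocked at N4.
Path 2: N0 → N4 ← N1 → N3
  N4 is a collider here and neither N4 nor any of its descendants is conditioned on, so the collider stays closed — the path is blocked at N4.
Path 3: N0 → N1 → N3
  N1 is a chain here and N1 is conditioned on, so the path is blocked at N1.
Path 4: N0 → N1 → N4 ← N2 → N3
  N1 is a chain here and N1 is conditioned on, so the path is blocked at N1.
Every path is blocked, so N0 and N3 are d-separated given {N1}.

Yes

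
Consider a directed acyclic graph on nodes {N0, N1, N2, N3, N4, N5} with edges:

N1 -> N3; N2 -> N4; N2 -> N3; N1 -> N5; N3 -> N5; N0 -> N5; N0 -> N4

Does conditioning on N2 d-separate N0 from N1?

There are 4 undirected paths between N0 and N1; checking each against the conditioning set {N2}:
Path 1: N0 → N4 ← N2 → N3 ← N1
  N4 is a collider here and neither N4 nor any of its descendants is conditioned on, so the collider stays closed — the path is blocked at N4.
Path 2: N0 → N4 ← N2 → N3 → N5 ← N1
  N4 is a collider here and neither N4 nor any of its descendants is conditioned on, so the collider stays closed — the path is blocked at N4.
Path 3: N0 → N5 ← N1
  N5 is a collider here and neither N5 nor any of its descendants is conditioned on, so the collider stays closed — the path is blocked at N5.
Path 4: N0 → N5 ← N3 ← N1
  N5 is a collider here and neither N5 nor any of its descendants is conditioned on, so the collider stays closed — the path is blocked at N5.
All paths are blocked; N0 ⊥ N1 | {N2} holds.

Yes — N0 and N1 are d-separated given {N2}.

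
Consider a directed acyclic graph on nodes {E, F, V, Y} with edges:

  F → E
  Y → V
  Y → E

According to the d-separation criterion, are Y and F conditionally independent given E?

No

There is one path between Y and F:
Path 1: Y → E ← F
  E is a collider and E is conditioned on, which opens it — no node blocks this path, so it is active.
Because an active path exists, Y and F are not d-separated.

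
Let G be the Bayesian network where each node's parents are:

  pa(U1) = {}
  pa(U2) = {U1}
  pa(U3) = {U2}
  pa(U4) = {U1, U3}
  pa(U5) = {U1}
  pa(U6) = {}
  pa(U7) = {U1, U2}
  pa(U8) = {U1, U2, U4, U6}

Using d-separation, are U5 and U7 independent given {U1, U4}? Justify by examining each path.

Yes

Enumerating the 6 paths from U5 to U7 and testing each for blocking by {U1, U4}:
Path 1: U5 ← U1 → U8 ← U4 ← U3 ← U2 → U7
  U1 is a fork here and U1 is conditioned on, so the path is blocked at U1.
Path 2: U5 ← U1 → U8 ← U2 → U7
  U1 is a fork here and U1 is conditioned on, so the path is blocked at U1.
Path 3: U5 ← U1 → U7
  U1 is a fork here and U1 is conditioned on, so the path is blocked at U1.
Path 4: U5 ← U1 → U4 → U8 ← U2 → U7
  U1 is a fork here and U1 is conditioned on, so the path is blocked at U1.
Path 5: U5 ← U1 → U4 ← U3 ← U2 → U7
  U1 is a fork here and U1 is conditioned on, so the path is blocked at U1.
Path 6: U5 ← U1 → U2 → U7
  U1 is a fork here and U1 is conditioned on, so the path is blocked at U1.
Every path is blocked, so U5 and U7 are d-separated given {U1, U4}.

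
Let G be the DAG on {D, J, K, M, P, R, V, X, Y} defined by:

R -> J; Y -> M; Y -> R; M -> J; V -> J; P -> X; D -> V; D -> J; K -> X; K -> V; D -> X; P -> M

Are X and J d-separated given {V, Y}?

No

There are 6 undirected paths between X and J; checking each against the conditioning set {V, Y}:
  1. X ← K → V ← D → J — K:fork[open]; V:collider[open]; D:fork[open] ⇒ active
  2. X ← K → V → J — K:fork[open]; V:chain[blocks] ⇒ blocked
  3. X ← D → V → J — D:fork[open]; V:chain[blocks] ⇒ blocked
  4. X ← D → J — D:fork[open] ⇒ active
  5. X ← P → M ← Y → R → J — P:fork[open]; M:collider[blocks]; Y:fork[blocks]; R:chain[open] ⇒ blocked
  6. X ← P → M → J — P:fork[open]; M:chain[open] ⇒ active
At least one path is unblocked, so d-separation fails.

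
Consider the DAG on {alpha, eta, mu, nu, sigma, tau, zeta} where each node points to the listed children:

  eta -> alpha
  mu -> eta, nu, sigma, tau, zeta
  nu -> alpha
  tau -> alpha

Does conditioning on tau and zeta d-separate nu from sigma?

No

3 paths connect nu and sigma; each must be blocked for d-separation to hold:
Path 1: nu → alpha ← tau ← mu → sigma
  alpha is a collider here and neither alpha nor any of its descendants is conditioned on, so the collider stays closed — the path is blocked at alpha.
Path 2: nu → alpha ← eta ← mu → sigma
  alpha is a collider here and neither alpha nor any of its descendants is conditioned on, so the collider stays closed — the path is blocked at alpha.
Path 3: nu ← mu → sigma
  mu is a fork and mu is not conditioned on — no node blocks this path, so it is active.
Since the path nu ← mu → sigma is active, nu and sigma are not d-separated given {tau, zeta}.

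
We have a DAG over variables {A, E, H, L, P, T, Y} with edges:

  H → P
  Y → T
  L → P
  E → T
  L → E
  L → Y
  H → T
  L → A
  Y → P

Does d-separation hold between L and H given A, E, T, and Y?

We examine all 6 paths between L and H:
Path 1: L → Y → T ← H
  Y is a chain here and Y is conditioned on, so the path is blocked at Y.
Path 2: L → Y → P ← H
  Y is a chain here and Y is conditioned on, so the path is blocked at Y.
Path 3: L → P ← H
  P is a collider here and neither P nor any of its descendants is conditioned on, so the collider stays closed — the path is blocked at P.
Path 4: L → P ← Y → T ← H
  P is a collider here and neither P nor any of its descendants is conditioned on, so the collider stays closed — the path is blocked at P.
Path 5: L → E → T ← H
  E is a chain here and E is conditioned on, so the path is blocked at E.
Path 6: L → E → T ← Y → P ← H
  E is a chain here and E is conditioned on, so the path is blocked at E.
All paths are blocked; L ⊥ H | {A, E, T, Y} holds.

Yes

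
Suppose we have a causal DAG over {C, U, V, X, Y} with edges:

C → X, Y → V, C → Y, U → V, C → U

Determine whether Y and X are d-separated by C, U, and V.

Yes

We examine all 2 paths between Y and X:
Path 1: Y → V ← U ← C → X
  U is a chain here and U is conditioned on, so the path is blocked at U.
Path 2: Y ← C → X
  C is a fork here and C is conditioned on, so the path is blocked at C.
All paths are blocked; Y ⊥ X | {C, U, V} holds.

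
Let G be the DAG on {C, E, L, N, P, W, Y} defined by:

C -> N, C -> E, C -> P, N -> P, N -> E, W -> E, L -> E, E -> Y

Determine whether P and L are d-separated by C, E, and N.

There are 4 undirected paths between P and L; checking each against the conditioning set {C, E, N}:
  1. P ← C → N → E ← L — C:fork[blocks]; N:chain[blocks]; E:collider[open] ⇒ blocked
  2. P ← C → E ← L — C:fork[blocks]; E:collider[open] ⇒ blocked
  3. P ← N ← C → E ← L — N:chain[blocks]; C:fork[blocks]; E:collider[open] ⇒ blocked
  4. P ← N → E ← L — N:fork[blocks]; E:collider[open] ⇒ blocked
Since every path is blocked, d-separation holds.

Yes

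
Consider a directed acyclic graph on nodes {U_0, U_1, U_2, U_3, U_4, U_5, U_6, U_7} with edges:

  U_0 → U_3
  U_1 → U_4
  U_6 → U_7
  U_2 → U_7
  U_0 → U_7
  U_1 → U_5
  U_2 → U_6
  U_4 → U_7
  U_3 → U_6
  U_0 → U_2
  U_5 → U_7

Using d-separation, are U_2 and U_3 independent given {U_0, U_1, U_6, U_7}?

No — U_2 and U_3 are not d-separated given {U_0, U_1, U_6, U_7}.

Enumerating the 6 paths from U_2 to U_3 and testing each for blocking by {U_0, U_1, U_6, U_7}:
  1. U_2 ← U_0 → U_3 — U_0:fork[blocks] ⇒ blocked
  2. U_2 ← U_0 → U_7 ← U_6 ← U_3 — U_0:fork[blocks]; U_7:collider[open]; U_6:chain[blocks] ⇒ blocked
  3. U_2 → U_6 ← U_3 — U_6:collider[open] ⇒ active
  4. U_2 → U_6 → U_7 ← U_0 → U_3 — U_6:chain[blocks]; U_7:collider[open]; U_0:fork[blocks] ⇒ blocked
  5. U_2 → U_7 ← U_0 → U_3 — U_7:collider[open]; U_0:fork[blocks] ⇒ blocked
  6. U_2 → U_7 ← U_6 ← U_3 — U_7:collider[open]; U_6:chain[blocks] ⇒ blocked
Since the path U_2 → U_6 ← U_3 is active, U_2 and U_3 are not d-separated given {U_0, U_1, U_6, U_7}.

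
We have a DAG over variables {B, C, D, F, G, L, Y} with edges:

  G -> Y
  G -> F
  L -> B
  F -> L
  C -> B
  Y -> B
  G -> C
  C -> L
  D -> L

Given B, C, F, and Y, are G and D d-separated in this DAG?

Yes

There are 5 undirected paths between G and D; checking each against the conditioning set {B, C, F, Y}:
Path 1: G → C → L ← D
  C is a chain here and C is conditioned on, so the path is blocked at C.
Path 2: G → C → B ← L ← D
  C is a chain here and C is conditioned on, so the path is blocked at C.
Path 3: G → Y → B ← L ← D
  Y is a chain here and Y is conditioned on, so the path is blocked at Y.
Path 4: G → Y → B ← C → L ← D
  Y is a chain here and Y is conditioned on, so the path is blocked at Y.
Path 5: G → F → L ← D
  F is a chain here and F is conditioned on, so the path is blocked at F.
All paths are blocked; G ⊥ D | {B, C, F, Y} holds.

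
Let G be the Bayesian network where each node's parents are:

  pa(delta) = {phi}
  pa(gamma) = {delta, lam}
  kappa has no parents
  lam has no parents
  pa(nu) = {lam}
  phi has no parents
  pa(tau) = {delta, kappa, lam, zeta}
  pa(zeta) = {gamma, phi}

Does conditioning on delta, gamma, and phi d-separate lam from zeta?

Yes — lam and zeta are d-separated given {delta, gamma, phi}.

There are 6 undirected paths between lam and zeta; checking each against the conditioning set {delta, gamma, phi}:
  1. lam → gamma ← delta → tau ← zeta — gamma:collider[open]; delta:fork[blocks]; tau:collider[blocks] ⇒ blocked
  2. lam → gamma ← delta ← phi → zeta — gamma:collider[open]; delta:chain[blocks]; phi:fork[blocks] ⇒ blocked
  3. lam → gamma → zeta — gamma:chain[blocks] ⇒ blocked
  4. lam → tau ← delta → gamma → zeta — tau:collider[blocks]; delta:fork[blocks]; gamma:chain[blocks] ⇒ blocked
  5. lam → tau ← delta ← phi → zeta — tau:collider[blocks]; delta:chain[blocks]; phi:fork[blocks] ⇒ blocked
  6. lam → tau ← zeta — tau:collider[blocks] ⇒ blocked
All paths are blocked; lam ⊥ zeta | {delta, gamma, phi} holds.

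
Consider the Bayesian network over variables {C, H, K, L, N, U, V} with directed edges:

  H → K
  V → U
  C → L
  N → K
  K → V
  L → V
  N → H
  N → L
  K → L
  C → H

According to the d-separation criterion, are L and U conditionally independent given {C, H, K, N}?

No

Enumerating the 6 paths from L to U and testing each for blocking by {C, H, K, N}:
Path 1: L ← N → K → V → U
  N is a fork here and N is conditioned on, so the path is blocked at N.
Path 2: L ← N → H → K → V → U
  N is a fork here and N is conditioned on, so the path is blocked at N.
Path 3: L ← K → V → U
  K is a fork here and K is conditioned on, so the path is blocked at K.
Path 4: L → V → U
  V is a chain and V is not conditioned on — no node blocks this path, so it is active.
Path 5: L ← C → H ← N → K → V → U
  C is a fork here and C is conditioned on, so the path is blocked at C.
Path 6: L ← C → H → K → V → U
  C is a fork here and C is conditioned on, so the path is blocked at C.
Because an active path exists, L and U are not d-separated.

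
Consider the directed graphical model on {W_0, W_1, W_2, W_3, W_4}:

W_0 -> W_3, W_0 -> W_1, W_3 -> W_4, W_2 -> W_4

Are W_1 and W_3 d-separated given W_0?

Yes

The only undirected path from W_1 to W_3 is:
  1. W_1 ← W_0 → W_3 — W_0:fork[blocks] ⇒ blocked
Since every path is blocked, d-separation holds.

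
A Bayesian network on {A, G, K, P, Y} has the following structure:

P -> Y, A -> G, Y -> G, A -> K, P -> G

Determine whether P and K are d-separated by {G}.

We examine all 2 paths between P and K:
Path 1: P → Y → G ← A → K
  Y is a chain and Y is not conditioned on; G is a collider and G is conditioned on, which opens it; A is a fork and A is not conditioned on — no node blocks this path, so it is active.
Path 2: P → G ← A → K
  G is a collider and G is conditioned on, which opens it; A is a fork and A is not conditioned on — no node blocks this path, so it is active.
Since the path P → Y → G ← A → K is active, P and K are not d-separated given {G}.

No — P and K are not d-separated given {G}.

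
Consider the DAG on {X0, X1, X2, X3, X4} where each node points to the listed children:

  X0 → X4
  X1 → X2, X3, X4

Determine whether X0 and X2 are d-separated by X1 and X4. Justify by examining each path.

Yes

Only one path connects X0 and X2:
Path 1: X0 → X4 ← X1 → X2
  X1 is a fork here and X1 is conditioned on, so the path is blocked at X1.
Since every path is blocked, d-separation holds.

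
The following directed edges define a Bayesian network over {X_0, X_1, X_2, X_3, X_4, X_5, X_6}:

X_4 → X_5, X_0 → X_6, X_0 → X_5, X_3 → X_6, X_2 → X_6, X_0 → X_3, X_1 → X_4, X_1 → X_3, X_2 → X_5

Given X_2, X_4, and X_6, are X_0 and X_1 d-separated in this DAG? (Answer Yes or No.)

We examine all 6 paths between X_0 and X_1:
Path 1: X_0 → X_3 ← X_1
  X_3 is a collider and its descendant X_6 is conditioned on, which opens it — no node blocks this path, so it is active.
Path 2: X_0 → X_3 → X_6 ← X_2 → X_5 ← X_4 ← X_1
  X_2 is a fork here and X_2 is conditioned on, so the path is blocked at X_2.
Path 3: X_0 → X_6 ← X_3 ← X_1
  X_6 is a collider and X_6 is conditioned on, which opens it; X_3 is a chain and X_3 is not conditioned on — no node blocks this path, so it is active.
Path 4: X_0 → X_6 ← X_2 → X_5 ← X_4 ← X_1
  X_2 is a fork here and X_2 is conditioned on, so the path is blocked at X_2.
Path 5: X_0 → X_5 ← X_4 ← X_1
  X_5 is a collider here and neither X_5 nor any of its descendants is conditioned on, so the collider stays closed — the path is blocked at X_5.
Path 6: X_0 → X_5 ← X_2 → X_6 ← X_3 ← X_1
  X_5 is a collider here and neither X_5 nor any of its descendants is conditioned on, so the collider stays closed — the path is blocked at X_5.
Since the path X_0 → X_3 ← X_1 is active, X_0 and X_1 are not d-separated given {X_2, X_4, X_6}.

No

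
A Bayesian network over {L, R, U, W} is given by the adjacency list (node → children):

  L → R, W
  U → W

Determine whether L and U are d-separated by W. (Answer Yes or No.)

No — L and U are not d-separated given {W}.

Only one path connects L and U:
Path 1: L → W ← U
  W is a collider and W is conditioned on, which opens it — no node blocks this path, so it is active.
Because an active path exists, L and U are not d-separated.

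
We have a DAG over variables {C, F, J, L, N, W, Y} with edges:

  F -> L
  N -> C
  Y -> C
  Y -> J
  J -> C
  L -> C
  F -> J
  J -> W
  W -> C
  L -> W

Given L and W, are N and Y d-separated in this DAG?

Enumerating the 6 paths from N to Y and testing each for blocking by {L, W}:
Path 1: N → C ← W ← L ← F → J ← Y
  C is a collider here and neither C nor any of its descendants is conditioned on, so the collider stays closed — the path is blocked at C.
Path 2: N → C ← W ← J ← Y
  C is a collider here and neither C nor any of its descendants is conditioned on, so the collider stays closed — the path is blocked at C.
Path 3: N → C ← Y
  C is a collider here and neither C nor any of its descendants is conditioned on, so the collider stays closed — the path is blocked at C.
Path 4: N → C ← L ← F → J ← Y
  C is a collider here and neither C nor any of its descendants is conditioned on, so the collider stays closed — the path is blocked at C.
Path 5: N → C ← L → W ← J ← Y
  C is a collider here and neither C nor any of its descendants is conditioned on, so the collider stays closed — the path is blocked at C.
Path 6: N → C ← J ← Y
  C is a collider here and neither C nor any of its descendants is conditioned on, so the collider stays closed — the path is blocked at C.
Every path is blocked, so N and Y are d-separated given {L, W}.

Yes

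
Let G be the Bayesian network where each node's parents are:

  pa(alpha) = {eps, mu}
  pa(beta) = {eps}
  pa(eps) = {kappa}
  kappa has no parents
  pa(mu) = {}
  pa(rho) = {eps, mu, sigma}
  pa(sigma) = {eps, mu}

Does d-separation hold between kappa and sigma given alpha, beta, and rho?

There are 5 undirected paths between kappa and sigma; checking each against the conditioning set {alpha, beta, rho}:
  1. kappa → eps → sigma — eps:chain[open] ⇒ active
  2. kappa → eps → alpha ← mu → sigma — eps:chain[open]; alpha:collider[open]; mu:fork[open] ⇒ active
  3. kappa → eps → alpha ← mu → rho ← sigma — eps:chain[open]; alpha:collider[open]; mu:fork[open]; rho:collider[open] ⇒ active
  4. kappa → eps → rho ← sigma — eps:chain[open]; rho:collider[open] ⇒ active
  5. kappa → eps → rho ← mu → sigma — eps:chain[open]; rho:collider[open]; mu:fork[open] ⇒ active
Since the path kappa → eps → sigma is active, kappa and sigma are not d-separated given {alpha, beta, rho}.

No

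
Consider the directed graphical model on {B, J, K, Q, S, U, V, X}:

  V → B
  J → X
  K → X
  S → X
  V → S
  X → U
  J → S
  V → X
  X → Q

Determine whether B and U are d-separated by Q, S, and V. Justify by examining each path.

Yes

We examine all 3 paths between B and U:
Path 1: B ← V → S ← J → X → U
  V is a fork here and V is conditioned on, so the path is blocked at V.
Path 2: B ← V → S → X → U
  V is a fork here and V is conditioned on, so the path is blocked at V.
Path 3: B ← V → X → U
  V is a fork here and V is conditioned on, so the path is blocked at V.
Every path is blocked, so B and U are d-separated given {Q, S, V}.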